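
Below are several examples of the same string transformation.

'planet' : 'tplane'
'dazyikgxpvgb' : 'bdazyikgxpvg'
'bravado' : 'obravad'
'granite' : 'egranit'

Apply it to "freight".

tfreigh

In each case the input is transformed by: move the last character to the front.
So "freight" becomes "tfreigh".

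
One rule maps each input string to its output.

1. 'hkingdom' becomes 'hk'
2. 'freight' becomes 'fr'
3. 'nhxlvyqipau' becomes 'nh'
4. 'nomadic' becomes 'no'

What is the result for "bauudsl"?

In each case the input is transformed by: keep only the first 2 characters.
Doing the same to "bauudsl": "ba".

ba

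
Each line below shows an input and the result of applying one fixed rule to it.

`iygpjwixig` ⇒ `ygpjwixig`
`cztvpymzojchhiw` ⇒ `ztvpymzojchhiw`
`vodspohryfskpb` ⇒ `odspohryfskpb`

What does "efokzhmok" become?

In each case the input is transformed by: delete the first character.
"efokzhmok" → "fokzhmok".

fokzhmok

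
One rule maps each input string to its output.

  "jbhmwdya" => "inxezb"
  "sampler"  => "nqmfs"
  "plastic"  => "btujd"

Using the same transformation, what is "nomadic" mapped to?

What's happening: shift every letter 1 place forward in the alphabet (wrapping around), then delete the first 2 characters.
Applying that to "nomadic" gives "nbejd".

nbejd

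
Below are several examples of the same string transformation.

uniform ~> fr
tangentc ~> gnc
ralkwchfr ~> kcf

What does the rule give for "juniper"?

What's happening: delete the first 2 characters, then keep every other character starting from the second (positions 2nd, 4th, 6th, ...).
Applying both steps to "juniper": "niper", then "ie".

ie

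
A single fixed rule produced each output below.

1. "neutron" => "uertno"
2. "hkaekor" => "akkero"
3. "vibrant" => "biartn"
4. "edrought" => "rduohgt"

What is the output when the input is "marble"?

ralbe

Rule — delete the first character, then swap each adjacent pair of characters (1↔2, 3↔4, ...).
Applying both steps to "marble": "arble", then "ralbe".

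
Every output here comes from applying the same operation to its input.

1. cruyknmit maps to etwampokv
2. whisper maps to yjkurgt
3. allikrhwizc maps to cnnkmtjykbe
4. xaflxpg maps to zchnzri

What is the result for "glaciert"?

What's happening: shift every letter 2 places forward in the alphabet (wrapping around).
On "glaciert" that produces "incekgtv".

incekgtv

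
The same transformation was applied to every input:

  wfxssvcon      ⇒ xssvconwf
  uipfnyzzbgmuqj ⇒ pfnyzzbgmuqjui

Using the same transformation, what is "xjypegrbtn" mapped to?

ypegrbtnxj

Each output is the input with this applied: move the first 2 characters to the end (rotate left by 2).
So "xjypegrbtn" becomes "ypegrbtnxj".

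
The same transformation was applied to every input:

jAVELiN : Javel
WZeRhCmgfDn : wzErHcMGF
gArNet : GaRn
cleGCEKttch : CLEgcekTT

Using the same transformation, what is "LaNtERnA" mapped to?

lAnTer

The pattern: flip the case of every letter, then delete the last 2 characters.
Starting from "LaNtERnA": after the first operation, "lAnTerNa"; after the second, "lAnTer".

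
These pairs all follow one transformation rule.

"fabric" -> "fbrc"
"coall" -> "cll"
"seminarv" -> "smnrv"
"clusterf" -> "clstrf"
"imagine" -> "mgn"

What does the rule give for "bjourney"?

The transformation: remove every vowel.
Applying that to "bjourney" gives "bjrny".

bjrny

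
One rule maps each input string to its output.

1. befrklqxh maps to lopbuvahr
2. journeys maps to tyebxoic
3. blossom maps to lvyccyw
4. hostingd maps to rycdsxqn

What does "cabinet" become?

In each case the input is transformed by: shift every letter 10 places forward in the alphabet (wrapping around).
For "cabinet" the result is "mklsxod".

mklsxod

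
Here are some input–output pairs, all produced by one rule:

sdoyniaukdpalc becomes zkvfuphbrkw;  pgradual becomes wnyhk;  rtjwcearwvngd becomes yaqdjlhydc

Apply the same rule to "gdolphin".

nkvsw

The transformation: delete the last 3 characters, then shift every letter 7 places forward in the alphabet (wrapping around).
So "gdolphin" becomes "nkvsw".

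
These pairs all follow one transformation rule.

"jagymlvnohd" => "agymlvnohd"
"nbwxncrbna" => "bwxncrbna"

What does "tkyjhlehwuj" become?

Each output is the input with this applied: delete the first character.
Doing the same to "tkyjhlehwuj": "kyjhlehwuj".

kyjhlehwuj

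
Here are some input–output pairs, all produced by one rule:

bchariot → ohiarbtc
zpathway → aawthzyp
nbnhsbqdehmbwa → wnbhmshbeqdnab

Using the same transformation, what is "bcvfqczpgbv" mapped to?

bvgfpqzcbvc

In each case the input is transformed by: take characters alternately from the front and the back (1st, last, 2nd, 2nd-last, ...), then move the first 3 characters to the end (rotate left by 3).
For "bcvfqczpgbv", step one produces "bvcbvgfpqzc"; step two turns that into "bvgfpqzcbvc".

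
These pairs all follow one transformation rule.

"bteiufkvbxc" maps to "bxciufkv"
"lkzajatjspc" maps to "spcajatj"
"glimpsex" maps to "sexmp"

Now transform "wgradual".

ualad

The pattern: delete the first 3 characters, then move the last 3 characters to the front (rotate right by 3).
Starting from "wgradual": after the first operation, "adual"; after the second, "ualad".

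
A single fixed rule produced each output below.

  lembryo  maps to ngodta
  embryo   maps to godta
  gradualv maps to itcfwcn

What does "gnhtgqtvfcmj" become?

Rule — delete the last character, then shift every letter 2 places forward in the alphabet (wrapping around).
"gnhtgqtvfcmj" → "gnhtgqtvfcm" → "ipjvisvxheo".

ipjvisvxheo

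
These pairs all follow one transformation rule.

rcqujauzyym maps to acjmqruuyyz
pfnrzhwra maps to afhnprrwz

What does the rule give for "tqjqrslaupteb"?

The pattern: sort the characters into alphabetical order.
"tqjqrslaupteb" → "abejlpqqrsttu".

abejlpqqrsttu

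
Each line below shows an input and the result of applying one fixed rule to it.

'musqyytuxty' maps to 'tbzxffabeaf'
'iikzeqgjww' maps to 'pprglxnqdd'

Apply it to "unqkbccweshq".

In each case the input is transformed by: shift every letter 7 places forward in the alphabet (wrapping around).
So "unqkbccweshq" becomes "buxrijjdlzox".

buxrijjdlzox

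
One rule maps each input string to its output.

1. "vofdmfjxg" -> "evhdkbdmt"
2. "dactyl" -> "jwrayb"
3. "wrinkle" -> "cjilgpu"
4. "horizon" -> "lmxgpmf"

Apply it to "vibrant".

rlypzgt

Each output is the input with this applied: reverse the string, then shift every letter 2 places backward in the alphabet (wrapping around).
"vibrant" → "tnarbiv" → "rlypzgt".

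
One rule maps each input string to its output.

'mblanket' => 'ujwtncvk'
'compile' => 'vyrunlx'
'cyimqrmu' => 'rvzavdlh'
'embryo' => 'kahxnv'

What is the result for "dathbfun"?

cqkodwmj

The pattern: move the first 2 characters to the end (rotate left by 2), then shift every letter 9 places forward in the alphabet (wrapping around).
On "dathbfun": the first step gives "thbfunda", and the second then gives "cqkodwmj".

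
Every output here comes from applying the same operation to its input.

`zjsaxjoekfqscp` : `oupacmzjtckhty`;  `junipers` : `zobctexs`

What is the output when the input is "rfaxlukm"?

In each case the input is transformed by: shift every letter 10 places forward in the alphabet (wrapping around), then swap the front and back halves of the string.
For "rfaxlukm", step one produces "bpkhveuw"; step two turns that into "veuwbpkh".

veuwbpkh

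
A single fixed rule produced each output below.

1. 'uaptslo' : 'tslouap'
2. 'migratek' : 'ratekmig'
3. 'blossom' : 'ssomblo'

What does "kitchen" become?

Looking at the pairs, the operation is to move the first 3 characters to the end (rotate left by 3).
So "kitchen" becomes "chenkit".

chenkit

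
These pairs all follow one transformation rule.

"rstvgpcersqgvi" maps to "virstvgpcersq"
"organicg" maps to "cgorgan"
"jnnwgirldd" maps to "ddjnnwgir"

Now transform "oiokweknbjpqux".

uxoiokweknbjp

Each output is the input with this applied: move the last 3 characters to the front (rotate right by 3), then delete the first character.
"oiokweknbjpqux" → "quxoiokweknbjp" → "uxoiokweknbjp".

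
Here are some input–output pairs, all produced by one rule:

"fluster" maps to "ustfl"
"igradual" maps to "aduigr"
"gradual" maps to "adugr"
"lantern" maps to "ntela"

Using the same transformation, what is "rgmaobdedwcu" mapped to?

edwrgmaobd

Looking at the pairs, the operation is to delete the last 2 characters, then move the last 3 characters to the front (rotate right by 3).
Working it through for "rgmaobdedwcu": intermediate "rgmaobdedw", final "edwrgmaobd".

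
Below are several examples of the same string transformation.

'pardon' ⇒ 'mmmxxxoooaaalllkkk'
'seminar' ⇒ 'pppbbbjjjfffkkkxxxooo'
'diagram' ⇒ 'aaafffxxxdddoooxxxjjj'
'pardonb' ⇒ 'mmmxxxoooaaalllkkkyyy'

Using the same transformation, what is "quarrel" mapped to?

The rule is to shift every letter 3 places backward in the alphabet (wrapping around), then repeat every character 3 times.
Starting from "quarrel": after the first operation, "nrxoobi"; after the second, "nnnrrrxxxoooooobbbiii".

nnnrrrxxxoooooobbbiii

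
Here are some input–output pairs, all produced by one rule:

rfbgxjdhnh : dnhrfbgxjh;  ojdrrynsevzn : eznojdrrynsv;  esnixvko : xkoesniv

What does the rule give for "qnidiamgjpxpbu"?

xbuqnidiamgjpp

What's happening: move the last 3 characters to the front (rotate right by 3), then swap the first and last characters.
Applying both steps to "qnidiamgjpxpbu": "pbuqnidiamgjpx", then "xbuqnidiamgjpp".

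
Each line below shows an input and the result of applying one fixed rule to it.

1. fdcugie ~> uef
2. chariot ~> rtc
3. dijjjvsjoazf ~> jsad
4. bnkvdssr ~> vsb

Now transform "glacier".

Each output is the input with this applied: keep one character in every 3, starting at position 1 (positions 1st, 4th, 7th, ...), then move the first character to the end.
On "glacier": the first step gives "gcr", and the second then gives "crg".
(Check on "bnkvdssr": → "bvs" → "vsb" ✓)

crg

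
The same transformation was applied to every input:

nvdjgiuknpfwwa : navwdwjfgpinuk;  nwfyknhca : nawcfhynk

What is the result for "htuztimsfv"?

hvtfuszmti

The transformation: take characters alternately from the front and the back (1st, last, 2nd, 2nd-last, ...).
So "htuztimsfv" becomes "hvtfuszmti".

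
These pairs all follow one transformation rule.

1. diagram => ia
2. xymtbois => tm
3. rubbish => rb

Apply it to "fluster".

The rule is to sort the characters into reverse alphabetical order, then keep one character in every 3, starting at position 3 (positions 3rd, 6th, 9th, ...).
For "fluster", step one produces "utsrlfe"; step two turns that into "sf".

sf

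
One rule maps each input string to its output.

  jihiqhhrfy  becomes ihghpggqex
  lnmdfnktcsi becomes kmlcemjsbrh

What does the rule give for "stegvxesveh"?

In each case the input is transformed by: shift every letter 1 place backward in the alphabet (wrapping around).
Applying that to "stegvxesveh" gives "rsdfuwdrudg".

rsdfuwdrudg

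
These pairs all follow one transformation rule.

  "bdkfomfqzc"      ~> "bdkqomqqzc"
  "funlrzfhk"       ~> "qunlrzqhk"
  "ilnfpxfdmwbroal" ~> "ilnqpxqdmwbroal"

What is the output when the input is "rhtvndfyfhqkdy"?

Rule — replace every "f" with "q".
On "rhtvndfyfhqkdy" that produces "rhtvndqyqhqkdy".

rhtvndqyqhqkdy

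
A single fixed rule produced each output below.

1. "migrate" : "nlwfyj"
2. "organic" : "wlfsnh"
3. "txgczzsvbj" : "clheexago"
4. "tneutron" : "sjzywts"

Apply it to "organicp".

In each case the input is transformed by: shift every letter 5 places forward in the alphabet (wrapping around), then delete the first character.
Applying that to "organicp" gives "wlfsnhu".

wlfsnhu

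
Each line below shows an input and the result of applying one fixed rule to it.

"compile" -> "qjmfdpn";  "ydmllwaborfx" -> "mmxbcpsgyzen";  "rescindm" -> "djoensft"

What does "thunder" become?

Rule — move the first 3 characters to the end (rotate left by 3), then shift every letter 1 place forward in the alphabet (wrapping around).
Starting from "thunder": after the first operation, "nderthu"; after the second, "oefsuiv".
(Check on "compile": → "pilecom" → "qjmfdpn" ✓)

oefsuiv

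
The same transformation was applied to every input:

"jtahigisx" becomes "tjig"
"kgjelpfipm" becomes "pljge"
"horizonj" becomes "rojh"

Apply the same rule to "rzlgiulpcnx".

The transformation: sort the characters into reverse alphabetical order, then keep every other character starting from the second (positions 2nd, 4th, 6th, ...).
For "rzlgiulpcnx", step one produces "zxurpnlligc"; step two turns that into "xrnlg".

xrnlg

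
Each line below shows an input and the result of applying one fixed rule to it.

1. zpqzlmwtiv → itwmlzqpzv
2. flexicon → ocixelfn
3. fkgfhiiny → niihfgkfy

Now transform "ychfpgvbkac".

akbvgpfhcyc

The pattern: move the last character to the front, then reverse the string.
"ychfpgvbkac" → "cychfpgvbka" → "akbvgpfhcyc".
(Check on "zpqzlmwtiv": → "vzpqzlmwti" → "itwmlzqpzv" ✓)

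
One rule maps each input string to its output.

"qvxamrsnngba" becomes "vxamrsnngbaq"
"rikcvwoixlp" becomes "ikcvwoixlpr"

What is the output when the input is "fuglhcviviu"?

The transformation: move the first character to the end.
So "fuglhcviviu" becomes "uglhcviviuf".

uglhcviviuf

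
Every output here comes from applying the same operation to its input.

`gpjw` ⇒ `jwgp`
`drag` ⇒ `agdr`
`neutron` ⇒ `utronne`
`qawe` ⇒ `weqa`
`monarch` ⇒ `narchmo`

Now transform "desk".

In each case the input is transformed by: move the first 2 characters to the end (rotate left by 2).
Doing the same to "desk": "skde".

skde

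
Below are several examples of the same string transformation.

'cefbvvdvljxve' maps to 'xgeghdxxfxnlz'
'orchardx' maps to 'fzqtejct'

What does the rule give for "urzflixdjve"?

xgwtbhnkzfl

The pattern: shift every letter 2 places forward in the alphabet (wrapping around), then move the last 2 characters to the front (rotate right by 2).
Starting from "urzflixdjve": after the first operation, "wtbhnkzflxg"; after the second, "xgwtbhnkzfl".
(Check on "cefbvvdvljxve": → "eghdxxfxnlzxg" → "xgeghdxxfxnlz" ✓)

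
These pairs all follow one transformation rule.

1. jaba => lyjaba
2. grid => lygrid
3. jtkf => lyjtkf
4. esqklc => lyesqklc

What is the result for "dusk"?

Looking at the pairs, the operation is to prepend "ly".
For "dusk" the result is "lydusk".

lydusk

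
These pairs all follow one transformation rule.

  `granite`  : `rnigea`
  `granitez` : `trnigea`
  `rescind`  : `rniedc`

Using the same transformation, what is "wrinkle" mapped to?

Rule — sort the characters into reverse alphabetical order, then delete the first character.
Applying both steps to "wrinkle": "wrnlkie", then "rnlkie".

rnlkie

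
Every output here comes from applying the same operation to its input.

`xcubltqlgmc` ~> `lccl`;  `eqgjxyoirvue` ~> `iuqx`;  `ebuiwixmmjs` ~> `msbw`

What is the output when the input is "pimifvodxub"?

The pattern: keep one character in every 3, starting at position 2 (positions 2nd, 5th, 8th, ...), then move the first 2 characters to the end (rotate left by 2).
For "pimifvodxub", step one produces "ifdb"; step two turns that into "dbif".

dbif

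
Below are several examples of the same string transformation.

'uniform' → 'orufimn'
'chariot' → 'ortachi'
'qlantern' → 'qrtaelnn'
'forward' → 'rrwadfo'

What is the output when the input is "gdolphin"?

The pattern: sort the characters into alphabetical order, then move the last 3 characters to the front (rotate right by 3).
Applying both steps to "gdolphin": "dghilnop", then "nopdghil".

nopdghil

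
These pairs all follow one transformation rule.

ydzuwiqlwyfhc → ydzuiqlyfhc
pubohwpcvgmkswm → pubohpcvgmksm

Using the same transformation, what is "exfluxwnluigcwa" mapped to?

exfluxnluigca

Each output is the input with this applied: remove every "w".
Applying that to "exfluxwnluigcwa" gives "exfluxnluigca".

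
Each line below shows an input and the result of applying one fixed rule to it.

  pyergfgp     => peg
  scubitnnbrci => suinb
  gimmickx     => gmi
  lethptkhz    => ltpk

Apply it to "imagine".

The transformation: keep every other character starting from the first (positions 1st, 3rd, 5th, ...), then delete the last character.
Applying both steps to "imagine": "iaie", then "iai".

iai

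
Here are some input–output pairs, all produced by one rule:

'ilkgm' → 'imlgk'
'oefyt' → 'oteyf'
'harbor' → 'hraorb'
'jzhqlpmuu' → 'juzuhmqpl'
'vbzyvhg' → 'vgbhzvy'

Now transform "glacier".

grleaic

The pattern: take characters alternately from the front and the back (1st, last, 2nd, 2nd-last, ...).
Doing the same to "glacier": "grleaic".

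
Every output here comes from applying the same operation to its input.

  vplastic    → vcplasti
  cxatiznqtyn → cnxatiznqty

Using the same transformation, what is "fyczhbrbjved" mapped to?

fdyczhbrbjve

Rule — swap the first and last characters, then move the last character to the front.
For "fyczhbrbjved", step one produces "dyczhbrbjvef"; step two turns that into "fdyczhbrbjve".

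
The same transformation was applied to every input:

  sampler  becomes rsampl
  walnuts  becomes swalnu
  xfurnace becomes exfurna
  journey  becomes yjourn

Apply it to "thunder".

rthund

What's happening: move the last character to the front, then delete the last character.
Applying that to "thunder" gives "rthund".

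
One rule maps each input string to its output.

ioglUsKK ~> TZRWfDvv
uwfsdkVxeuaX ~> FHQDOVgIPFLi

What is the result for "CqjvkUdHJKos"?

nBUGVfOsuvZD

The pattern: flip the case of every letter, then shift every letter 11 places forward in the alphabet (wrapping around).
Working it through for "CqjvkUdHJKos": intermediate "cQJVKuDhjkOS", final "nBUGVfOsuvZD".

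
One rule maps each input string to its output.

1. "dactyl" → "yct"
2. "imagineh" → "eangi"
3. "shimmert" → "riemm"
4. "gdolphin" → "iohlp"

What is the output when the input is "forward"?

What's happening: take characters alternately from the front and the back (1st, last, 2nd, 2nd-last, ...), then delete the first 3 characters.
Applying both steps to "forward": "fdorraw", then "rraw".
(Check on "shimmert": → "sthriemm" → "riemm" ✓)

rraw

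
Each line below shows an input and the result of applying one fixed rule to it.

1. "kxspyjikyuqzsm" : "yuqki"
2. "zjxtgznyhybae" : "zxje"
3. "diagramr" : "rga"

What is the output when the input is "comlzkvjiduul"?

Looking at the pairs, the operation is to sort the characters into reverse alphabetical order, then keep one character in every 3, starting at position 2 (positions 2nd, 5th, 8th, ...).
For "comlzkvjiduul", step one produces "zvuuomllkjidc"; step two turns that into "voli".

voli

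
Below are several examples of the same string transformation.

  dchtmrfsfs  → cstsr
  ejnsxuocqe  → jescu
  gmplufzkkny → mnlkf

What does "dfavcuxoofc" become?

Each output is the input with this applied: keep every other character starting from the second (positions 2nd, 4th, 6th, ...), then take characters alternately from the front and the back (1st, last, 2nd, 2nd-last, ...).
Working it through for "dfavcuxoofc": intermediate "fvuof", final "ffvou".

ffvou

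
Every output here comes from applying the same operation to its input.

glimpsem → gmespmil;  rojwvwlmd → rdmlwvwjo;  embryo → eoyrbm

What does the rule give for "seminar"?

sranime

Looking at the pairs, the operation is to reverse the string, then move the last character to the front.
For "seminar", step one produces "ranimes"; step two turns that into "sranime".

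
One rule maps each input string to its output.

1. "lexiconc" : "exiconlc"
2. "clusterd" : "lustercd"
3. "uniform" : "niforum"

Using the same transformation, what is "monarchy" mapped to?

onarchmy

The pattern: swap the first and last characters, then move the first character to the end.
On "monarchy" that produces "onarchmy".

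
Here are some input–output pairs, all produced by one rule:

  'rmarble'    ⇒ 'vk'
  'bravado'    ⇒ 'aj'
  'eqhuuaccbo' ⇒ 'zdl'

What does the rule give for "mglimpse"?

pvn

Each output is the input with this applied: keep one character in every 3, starting at position 2 (positions 2nd, 5th, 8th, ...), then shift every letter 9 places forward in the alphabet (wrapping around).
"mglimpse" → "gme" → "pvn".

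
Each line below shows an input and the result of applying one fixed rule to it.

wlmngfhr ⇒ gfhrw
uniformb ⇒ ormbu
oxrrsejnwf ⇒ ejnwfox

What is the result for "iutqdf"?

qdf

Looking at the pairs, the operation is to swap the front and back halves of the string, then delete the last 3 characters.
For "iutqdf", step one produces "qdfiut"; step two turns that into "qdf".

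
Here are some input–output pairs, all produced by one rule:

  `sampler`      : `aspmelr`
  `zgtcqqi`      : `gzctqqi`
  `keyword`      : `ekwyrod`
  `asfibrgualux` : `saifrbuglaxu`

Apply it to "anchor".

nahcro

In each case the input is transformed by: swap each adjacent pair of characters (1↔2, 3↔4, ...).
For "anchor" the result is "nahcro".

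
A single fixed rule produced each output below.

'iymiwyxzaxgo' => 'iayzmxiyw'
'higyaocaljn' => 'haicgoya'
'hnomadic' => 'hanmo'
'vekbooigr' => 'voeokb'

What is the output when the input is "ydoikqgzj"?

The transformation: delete the last 3 characters, then take characters alternately from the front and the back (1st, last, 2nd, 2nd-last, ...).
Starting from "ydoikqgzj": after the first operation, "ydoikq"; after the second, "yqdkoi".

yqdkoi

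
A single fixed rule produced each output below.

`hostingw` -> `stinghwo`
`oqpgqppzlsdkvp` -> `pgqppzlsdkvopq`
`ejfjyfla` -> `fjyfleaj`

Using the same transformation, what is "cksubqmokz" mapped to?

subqmokczk

The transformation: swap the first and last characters, then move the first 2 characters to the end (rotate left by 2).
On "cksubqmokz": the first step gives "zksubqmokc", and the second then gives "subqmokczk".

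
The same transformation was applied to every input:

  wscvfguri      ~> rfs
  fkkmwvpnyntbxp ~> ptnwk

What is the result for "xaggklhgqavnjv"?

Rule — keep one character in every 3, starting at position 2 (positions 2nd, 5th, 8th, ...), then reverse the string.
Starting from "xaggklhgqavnjv": after the first operation, "akgvv"; after the second, "vvgka".

vvgka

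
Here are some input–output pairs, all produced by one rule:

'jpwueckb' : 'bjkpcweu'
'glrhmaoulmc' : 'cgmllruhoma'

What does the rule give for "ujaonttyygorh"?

hurjoagoynytt

The transformation: take characters alternately from the front and the back (1st, last, 2nd, 2nd-last, ...), then swap each adjacent pair of characters (1↔2, 3↔4, ...).
"ujaonttyygorh" → "hurjoagoynytt".
(Check on "jpwueckb": → "jbpkwcue" → "bjkpcweu" ✓)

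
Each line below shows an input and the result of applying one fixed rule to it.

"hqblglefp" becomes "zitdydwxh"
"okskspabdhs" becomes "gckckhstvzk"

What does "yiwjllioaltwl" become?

In each case the input is transformed by: shift every letter 8 places backward in the alphabet (wrapping around).
Doing the same to "yiwjllioaltwl": "qaobddagsdlod".

qaobddagsdlod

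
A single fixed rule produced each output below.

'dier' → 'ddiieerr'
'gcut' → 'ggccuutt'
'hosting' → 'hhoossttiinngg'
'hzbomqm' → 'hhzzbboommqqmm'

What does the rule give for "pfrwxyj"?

ppffrrwwxxyyjj

In each case the input is transformed by: double every character.
"pfrwxyj" → "ppffrrwwxxyyjj".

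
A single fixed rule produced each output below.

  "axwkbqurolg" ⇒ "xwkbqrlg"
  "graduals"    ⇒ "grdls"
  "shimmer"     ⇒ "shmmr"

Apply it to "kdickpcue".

Looking at the pairs, the operation is to remove every vowel.
For "kdickpcue" the result is "kdckpc".

kdckpc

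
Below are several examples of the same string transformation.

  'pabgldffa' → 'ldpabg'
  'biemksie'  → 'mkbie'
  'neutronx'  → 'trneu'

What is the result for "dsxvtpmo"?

vtdsx

In each case the input is transformed by: delete the last 3 characters, then move the last 2 characters to the front (rotate right by 2).
Applying that to "dsxvtpmo" gives "vtdsx".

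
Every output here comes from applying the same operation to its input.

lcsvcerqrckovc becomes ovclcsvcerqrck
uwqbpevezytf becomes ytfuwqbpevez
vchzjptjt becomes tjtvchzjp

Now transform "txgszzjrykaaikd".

ikdtxgszzjrykaa

The transformation: move the last 3 characters to the front (rotate right by 3).
On "txgszzjrykaaikd" that produces "ikdtxgszzjrykaa".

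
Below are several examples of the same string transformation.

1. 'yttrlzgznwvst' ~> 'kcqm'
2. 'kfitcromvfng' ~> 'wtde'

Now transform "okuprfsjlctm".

Each output is the input with this applied: keep one character in every 3, starting at position 2 (positions 2nd, 5th, 8th, ...), then shift every letter 9 places backward in the alphabet (wrapping around).
On "okuprfsjlctm": the first step gives "krjt", and the second then gives "biak".

biak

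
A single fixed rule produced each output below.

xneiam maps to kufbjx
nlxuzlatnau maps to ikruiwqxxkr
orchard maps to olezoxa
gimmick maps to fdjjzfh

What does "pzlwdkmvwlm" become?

What's happening: swap each adjacent pair of characters (1↔2, 3↔4, ...), then shift every letter 3 places backward in the alphabet (wrapping around).
Working it through for "pzlwdkmvwlm": intermediate "zpwlkdvmlwm", final "wmtihasjitj".

wmtihasjitj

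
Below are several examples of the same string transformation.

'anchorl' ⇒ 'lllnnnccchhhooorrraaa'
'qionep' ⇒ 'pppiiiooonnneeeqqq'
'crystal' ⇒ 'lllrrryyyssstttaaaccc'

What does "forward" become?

What's happening: swap the first and last characters, then repeat every character 3 times.
For "forward" the result is "dddooorrrwwwaaarrrfff".

dddooorrrwwwaaarrrfff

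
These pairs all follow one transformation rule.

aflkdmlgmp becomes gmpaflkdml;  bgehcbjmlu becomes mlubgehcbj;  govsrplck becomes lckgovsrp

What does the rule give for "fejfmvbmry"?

mryfejfmvb

Looking at the pairs, the operation is to move the last 3 characters to the front (rotate right by 3).
For "fejfmvbmry" the result is "mryfejfmvb".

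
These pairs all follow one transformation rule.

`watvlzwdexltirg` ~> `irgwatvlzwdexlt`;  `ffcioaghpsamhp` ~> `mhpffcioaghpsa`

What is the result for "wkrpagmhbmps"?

mpswkrpagmhb

Each output is the input with this applied: move the last 3 characters to the front (rotate right by 3).
"wkrpagmhbmps" → "mpswkrpagmhb".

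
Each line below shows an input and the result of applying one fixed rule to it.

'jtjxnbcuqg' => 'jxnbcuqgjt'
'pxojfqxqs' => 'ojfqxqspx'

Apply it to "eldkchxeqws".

What's happening: move the first 2 characters to the end (rotate left by 2).
For "eldkchxeqws" the result is "dkchxeqwsel".

dkchxeqwsel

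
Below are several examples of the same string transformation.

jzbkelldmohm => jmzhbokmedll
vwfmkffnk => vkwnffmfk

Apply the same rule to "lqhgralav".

Looking at the pairs, the operation is to take characters alternately from the front and the back (1st, last, 2nd, 2nd-last, ...).
"lqhgralav" → "lvqahlgar".

lvqahlgar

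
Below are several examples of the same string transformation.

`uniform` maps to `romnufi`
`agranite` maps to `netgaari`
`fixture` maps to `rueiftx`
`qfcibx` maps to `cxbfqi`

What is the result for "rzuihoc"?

The transformation: swap each adjacent pair of characters (1↔2, 3↔4, ...), then move the last 3 characters to the front (rotate right by 3).
Applying both steps to "rzuihoc": "zriuohc", then "ohczriu".

ohczriu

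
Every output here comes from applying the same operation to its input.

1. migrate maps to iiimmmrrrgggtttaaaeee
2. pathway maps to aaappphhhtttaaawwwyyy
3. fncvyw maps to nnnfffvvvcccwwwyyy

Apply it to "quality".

uuuqqqlllaaatttiiiyyy

The pattern: swap each adjacent pair of characters (1↔2, 3↔4, ...), then repeat every character 3 times.
"quality" → "uqlatiy" → "uuuqqqlllaaatttiiiyyy".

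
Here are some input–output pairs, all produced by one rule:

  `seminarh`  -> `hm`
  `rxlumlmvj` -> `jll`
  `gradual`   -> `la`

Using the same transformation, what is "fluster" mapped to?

ru

What's happening: move the last 3 characters to the front (rotate right by 3), then keep one character in every 3, starting at position 3 (positions 3rd, 6th, 9th, ...).
"fluster" → "terflus" → "ru".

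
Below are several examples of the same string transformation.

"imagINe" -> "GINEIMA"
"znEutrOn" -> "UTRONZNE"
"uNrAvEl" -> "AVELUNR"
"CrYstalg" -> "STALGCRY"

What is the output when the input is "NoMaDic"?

ADICNOM

What's happening: move the first 3 characters to the end (rotate left by 3), then convert every letter to uppercase.
On "NoMaDic": the first step gives "aDicNoM", and the second then gives "ADICNOM".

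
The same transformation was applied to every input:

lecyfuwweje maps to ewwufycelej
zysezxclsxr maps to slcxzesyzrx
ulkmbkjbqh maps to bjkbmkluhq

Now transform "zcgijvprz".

The transformation: move the last 2 characters to the front (rotate right by 2), then reverse the string.
Working it through for "zcgijvprz": intermediate "rzzcgijvp", final "pvjigczzr".

pvjigczzr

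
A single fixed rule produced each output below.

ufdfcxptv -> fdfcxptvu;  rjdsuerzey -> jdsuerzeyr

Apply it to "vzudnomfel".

zudnomfelv

Rule — move the first character to the end.
On "vzudnomfel" that produces "zudnomfelv".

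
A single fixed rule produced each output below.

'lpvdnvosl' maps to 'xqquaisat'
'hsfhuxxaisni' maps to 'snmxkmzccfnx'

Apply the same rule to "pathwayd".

diufymbf

The rule is to shift every letter 5 places forward in the alphabet (wrapping around), then move the last 2 characters to the front (rotate right by 2).
"pathwayd" → "ufymbfdi" → "diufymbf".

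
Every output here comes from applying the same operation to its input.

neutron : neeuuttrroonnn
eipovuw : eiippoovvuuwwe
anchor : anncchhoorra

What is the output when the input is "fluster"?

The transformation: double every character, then move the first character to the end.
Applying both steps to "fluster": "fflluusstteerr", then "flluusstteerrf".

flluusstteerrf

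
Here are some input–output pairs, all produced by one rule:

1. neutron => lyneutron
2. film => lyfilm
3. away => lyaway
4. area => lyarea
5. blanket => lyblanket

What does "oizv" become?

lyoizv

Rule — prepend "ly".
So "oizv" becomes "lyoizv".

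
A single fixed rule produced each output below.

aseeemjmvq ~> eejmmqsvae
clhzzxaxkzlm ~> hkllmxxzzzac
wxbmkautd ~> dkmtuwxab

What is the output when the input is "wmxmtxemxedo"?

The pattern: sort the characters into alphabetical order, then move the first 2 characters to the end (rotate left by 2).
Applying both steps to "wmxmtxemxedo": "deemmmotwxxx", then "emmmotwxxxde".

emmmotwxxxde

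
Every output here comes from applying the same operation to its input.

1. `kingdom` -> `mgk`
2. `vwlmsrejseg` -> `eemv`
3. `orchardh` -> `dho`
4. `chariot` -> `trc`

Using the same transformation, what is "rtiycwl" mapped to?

lyr

Rule — keep one character in every 3, starting at position 1 (positions 1st, 4th, 7th, ...), then reverse the string.
On "rtiycwl" that produces "lyr".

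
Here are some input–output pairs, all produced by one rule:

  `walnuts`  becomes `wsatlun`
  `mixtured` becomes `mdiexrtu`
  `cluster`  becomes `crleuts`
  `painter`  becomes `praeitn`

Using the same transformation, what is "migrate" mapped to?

meitgar

The transformation: take characters alternately from the front and the back (1st, last, 2nd, 2nd-last, ...).
Applying that to "migrate" gives "meitgar".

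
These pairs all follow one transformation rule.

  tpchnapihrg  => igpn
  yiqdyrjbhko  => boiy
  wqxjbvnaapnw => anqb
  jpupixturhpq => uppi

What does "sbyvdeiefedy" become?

edbd

What's happening: keep one character in every 3, starting at position 2 (positions 2nd, 5th, 8th, ...), then swap the front and back halves of the string.
"sbyvdeiefedy" → "bded" → "edbd".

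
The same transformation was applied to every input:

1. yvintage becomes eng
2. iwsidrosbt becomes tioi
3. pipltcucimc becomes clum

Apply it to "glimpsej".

Looking at the pairs, the operation is to swap the first and last characters, then keep one character in every 3, starting at position 1 (positions 1st, 4th, 7th, ...).
For "glimpsej" the result is "jme".

jme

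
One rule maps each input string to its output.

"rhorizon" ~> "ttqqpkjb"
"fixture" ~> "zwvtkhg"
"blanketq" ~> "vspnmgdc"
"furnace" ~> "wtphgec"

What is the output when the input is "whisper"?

The rule is to shift every letter 2 places forward in the alphabet (wrapping around), then sort the characters into reverse alphabetical order.
Working it through for "whisper": intermediate "yjkurgt", final "yutrkjg".

yutrkjg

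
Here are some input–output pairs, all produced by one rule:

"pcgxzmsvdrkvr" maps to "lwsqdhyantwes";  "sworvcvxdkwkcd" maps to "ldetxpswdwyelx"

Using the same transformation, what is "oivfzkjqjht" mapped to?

kiupjwgalkr

The rule is to move the last 3 characters to the front (rotate right by 3), then shift every letter 1 place forward in the alphabet (wrapping around).
For "oivfzkjqjht" the result is "kiupjwgalkr".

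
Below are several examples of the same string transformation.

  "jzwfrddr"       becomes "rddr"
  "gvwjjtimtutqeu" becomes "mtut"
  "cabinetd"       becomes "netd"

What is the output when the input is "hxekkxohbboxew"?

hbbo

Rule — swap the front and back halves of the string, then keep only the first 4 characters.
Applying both steps to "hxekkxohbboxew": "hbboxewhxekkxo", then "hbbo".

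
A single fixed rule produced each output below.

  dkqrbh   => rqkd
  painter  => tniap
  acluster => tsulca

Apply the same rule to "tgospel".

The rule is to reverse the string, then delete the first 2 characters.
Starting from "tgospel": after the first operation, "lepsogt"; after the second, "psogt".
(Check on "dkqrbh": → "hbrqkd" → "rqkd" ✓)

psogt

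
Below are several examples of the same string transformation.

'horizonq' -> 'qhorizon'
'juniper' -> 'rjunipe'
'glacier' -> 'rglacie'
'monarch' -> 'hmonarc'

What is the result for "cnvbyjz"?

zcnvbyj

In each case the input is transformed by: move the last character to the front.
Doing the same to "cnvbyjz": "zcnvbyj".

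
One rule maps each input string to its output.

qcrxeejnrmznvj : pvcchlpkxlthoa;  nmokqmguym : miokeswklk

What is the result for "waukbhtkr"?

sizfripuy

The rule is to shift every letter 2 places backward in the alphabet (wrapping around), then move the first 2 characters to the end (rotate left by 2).
Starting from "waukbhtkr": after the first operation, "uysizfrip"; after the second, "sizfripuy".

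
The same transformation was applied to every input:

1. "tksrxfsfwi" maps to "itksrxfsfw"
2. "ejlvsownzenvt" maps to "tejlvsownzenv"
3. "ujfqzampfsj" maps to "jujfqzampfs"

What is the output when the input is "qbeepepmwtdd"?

The transformation: move the last character to the front.
Applying that to "qbeepepmwtdd" gives "dqbeepepmwtd".

dqbeepepmwtd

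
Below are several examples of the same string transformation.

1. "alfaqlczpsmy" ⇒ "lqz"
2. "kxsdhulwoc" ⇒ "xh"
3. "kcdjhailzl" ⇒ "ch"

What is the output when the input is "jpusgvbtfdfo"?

The rule is to delete the last 3 characters, then keep one character in every 3, starting at position 2 (positions 2nd, 5th, 8th, ...).
"jpusgvbtfdfo" → "jpusgvbtf" → "pgt".

pgt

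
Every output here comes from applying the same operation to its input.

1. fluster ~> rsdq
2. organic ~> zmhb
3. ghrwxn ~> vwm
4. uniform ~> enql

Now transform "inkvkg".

The pattern: delete the first 3 characters, then shift every letter 1 place backward in the alphabet (wrapping around).
Applying both steps to "inkvkg": "vkg", then "ujf".

ujf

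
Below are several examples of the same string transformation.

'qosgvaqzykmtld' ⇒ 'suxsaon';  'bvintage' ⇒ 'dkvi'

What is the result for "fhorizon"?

In each case the input is transformed by: shift every letter 2 places forward in the alphabet (wrapping around), then keep every other character starting from the first (positions 1st, 3rd, 5th, ...).
On "fhorizon": the first step gives "hjqtkbqp", and the second then gives "hqkq".

hqkq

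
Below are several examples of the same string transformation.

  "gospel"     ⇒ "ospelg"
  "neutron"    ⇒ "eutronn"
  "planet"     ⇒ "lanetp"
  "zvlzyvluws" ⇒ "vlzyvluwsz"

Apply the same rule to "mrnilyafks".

The rule is to move the first character to the end.
"mrnilyafks" → "rnilyafksm".

rnilyafksm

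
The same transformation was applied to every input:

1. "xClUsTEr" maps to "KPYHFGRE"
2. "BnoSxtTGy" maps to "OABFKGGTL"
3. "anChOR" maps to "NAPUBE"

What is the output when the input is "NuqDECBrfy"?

AHDQRPOESL

The rule is to shift every letter 13 places forward in the alphabet (wrapping around) — i.e. ROT13, then convert every letter to uppercase.
On "NuqDECBrfy" that produces "AHDQRPOESL".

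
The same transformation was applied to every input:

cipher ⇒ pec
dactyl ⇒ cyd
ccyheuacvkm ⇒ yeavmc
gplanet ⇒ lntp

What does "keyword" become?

The pattern: move the first 2 characters to the end (rotate left by 2), then keep every other character starting from the first (positions 1st, 3rd, 5th, ...).
On "keyword": the first step gives "ywordke", and the second then gives "yode".

yode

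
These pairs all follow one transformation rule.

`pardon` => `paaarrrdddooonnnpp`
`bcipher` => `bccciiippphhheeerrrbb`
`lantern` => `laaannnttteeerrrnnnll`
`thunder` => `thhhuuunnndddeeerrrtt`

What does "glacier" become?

glllaaaccciiieeerrrgg

The transformation: repeat every character 3 times, then move the first 2 characters to the end (rotate left by 2).
Starting from "glacier": after the first operation, "ggglllaaaccciiieeerrr"; after the second, "glllaaaccciiieeerrrgg".
(Check on "bcipher": → "bbbccciiippphhheeerrr" → "bccciiippphhheeerrrbb" ✓)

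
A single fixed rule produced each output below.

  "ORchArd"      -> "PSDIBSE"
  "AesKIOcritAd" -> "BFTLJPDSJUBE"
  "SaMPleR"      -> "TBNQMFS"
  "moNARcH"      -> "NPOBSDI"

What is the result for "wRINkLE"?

The rule is to shift every letter 1 place forward in the alphabet (wrapping around), then convert every letter to uppercase.
So "wRINkLE" becomes "XSJOLMF".

XSJOLMF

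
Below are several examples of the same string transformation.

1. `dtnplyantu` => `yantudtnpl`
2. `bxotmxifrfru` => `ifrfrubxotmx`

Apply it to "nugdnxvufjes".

What's happening: swap the front and back halves of the string.
"nugdnxvufjes" → "vufjesnugdnx".

vufjesnugdnx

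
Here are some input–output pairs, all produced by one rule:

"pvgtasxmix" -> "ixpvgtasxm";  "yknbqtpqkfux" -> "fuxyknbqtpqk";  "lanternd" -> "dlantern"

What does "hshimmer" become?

rhshimme

Rule — move the first 3 characters to the end (rotate left by 3), then swap the front and back halves of the string.
Applying both steps to "hshimmer": "immerhsh", then "rhshimme".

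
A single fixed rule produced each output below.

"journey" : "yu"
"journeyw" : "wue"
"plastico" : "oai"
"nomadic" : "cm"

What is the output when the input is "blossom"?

In each case the input is transformed by: move the last 2 characters to the front (rotate right by 2), then keep one character in every 3, starting at position 2 (positions 2nd, 5th, 8th, ...).
Applying both steps to "blossom": "ombloss", then "mo".

mo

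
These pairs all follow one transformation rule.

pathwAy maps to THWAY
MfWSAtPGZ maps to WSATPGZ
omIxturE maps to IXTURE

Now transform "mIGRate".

GRATE

In each case the input is transformed by: delete the first 2 characters, then convert every letter to uppercase.
On "mIGRate": the first step gives "GRate", and the second then gives "GRATE".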